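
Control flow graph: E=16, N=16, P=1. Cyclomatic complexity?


Formula: V(G) = E - N + 2P
V(G) = 16 - 16 + 2*1
V(G) = 0 + 2
V(G) = 2

2


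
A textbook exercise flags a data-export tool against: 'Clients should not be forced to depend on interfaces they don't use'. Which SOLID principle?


This describes the Interface Segregation Principle (ISP)

Interface Segregation Principle (ISP)


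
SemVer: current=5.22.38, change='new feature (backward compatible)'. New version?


Current: 5.22.38
Change category: 'new feature (backward compatible)' → minor bump
SemVer rule: minor bump → increment MINOR, reset PATCH to 0 (MAJOR unchanged)
New: 5.23.0

5.23.0


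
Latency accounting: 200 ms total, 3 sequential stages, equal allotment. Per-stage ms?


Formula: per_stage = total_budget / stages
per_stage = 200 / 3
per_stage = 66.67 ms

66.67 ms


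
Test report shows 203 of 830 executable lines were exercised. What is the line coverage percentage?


Coverage = covered / total * 100
Coverage = 203 / 830 * 100
Coverage = 24.46%

24.46%


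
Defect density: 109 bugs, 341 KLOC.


Defect density = defects / KLOC
Defect density = 109 / 341
Defect density = 0.32 defects/KLOC

0.32 defects/KLOC


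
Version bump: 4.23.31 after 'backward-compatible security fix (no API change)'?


Current: 4.23.31
Change category: 'backward-compatible security fix (no API change)' → patch bump
SemVer rule: patch bump → increment PATCH (MAJOR and MINOR unchanged)
New: 4.23.32

4.23.32


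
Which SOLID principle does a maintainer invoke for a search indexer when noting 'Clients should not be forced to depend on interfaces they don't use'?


This describes the Interface Segregation Principle (ISP)

Interface Segregation Principle (ISP)


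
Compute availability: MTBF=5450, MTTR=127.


Availability = MTBF / (MTBF + MTTR)
Availability = 5450 / (5450 + 127)
Availability = 5450 / 5577
Availability = 97.7228%

97.7228%


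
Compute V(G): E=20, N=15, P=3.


Formula: V(G) = E - N + 2P
V(G) = 20 - 15 + 2*3
V(G) = 5 + 6
V(G) = 11

11


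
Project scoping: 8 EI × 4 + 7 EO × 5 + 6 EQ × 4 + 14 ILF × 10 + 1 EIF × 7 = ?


UFP = EI*4 + EO*5 + EQ*4 + ILF*10 + EIF*7
UFP = 8*4 + 7*5 + 6*4 + 14*10 + 1*7
UFP = 32 + 35 + 24 + 140 + 7
UFP = 238

238


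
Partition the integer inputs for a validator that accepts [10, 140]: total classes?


Valid range: [10, 140]
Class 1: x < 10 — invalid
Class 2: 10 ≤ x ≤ 140 — valid
Class 3: x > 140 — invalid
Total equivalence classes: 3

3 equivalence classes


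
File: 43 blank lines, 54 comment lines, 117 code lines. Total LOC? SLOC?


Total LOC = blank + comment + code
Total LOC = 43 + 54 + 117 = 214
SLOC (source only) = code = 117

Total LOC: 214, SLOC: 117


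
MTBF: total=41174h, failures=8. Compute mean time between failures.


Formula: MTBF = Total operating time / Number of failures
MTBF = 41174 / 8
MTBF = 5146.75 hours

5146.75 hours


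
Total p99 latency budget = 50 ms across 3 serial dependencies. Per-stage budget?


Formula: per_stage = total_budget / stages
per_stage = 50 / 3
per_stage = 16.67 ms

16.67 ms


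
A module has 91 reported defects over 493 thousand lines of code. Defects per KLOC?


Defect density = defects / KLOC
Defect density = 91 / 493
Defect density = 0.185 defects/KLOC

0.185 defects/KLOC


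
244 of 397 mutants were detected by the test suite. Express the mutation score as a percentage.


Mutation score = killed / total * 100
Mutation score = 244 / 397 * 100
Mutation score = 61.46%

61.46%


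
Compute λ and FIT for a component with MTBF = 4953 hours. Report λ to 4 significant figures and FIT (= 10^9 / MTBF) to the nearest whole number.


Formula: λ = 1 / MTBF; FIT = λ × 1e9 = 1e9 / MTBF
λ = 1 / 4953 ≈ 2.019e-04 failures/hour
FIT = 1e9 / 4953 ≈ 201898 failures per 1e9 hours (nearest whole number)

λ = 2.019e-04 /h, FIT = 201898


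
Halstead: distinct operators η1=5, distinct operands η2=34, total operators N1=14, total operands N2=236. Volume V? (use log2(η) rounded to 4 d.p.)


Formula: V = N * log2(η), where N = N1 + N2 and η = η1 + η2
η = 5 + 34 = 39
N = 14 + 236 = 250
log2(39) ≈ 5.2854
V = 250 * 5.2854 = 1321.35

1321.35


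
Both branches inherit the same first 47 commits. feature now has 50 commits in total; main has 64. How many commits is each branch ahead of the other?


Common ancestor: commit #47
feature commits after divergence: 50 - 47 = 3
main commits after divergence: 64 - 47 = 17
feature is 3 commits ahead of main
main is 17 commits ahead of feature

feature ahead: 3, main ahead: 17


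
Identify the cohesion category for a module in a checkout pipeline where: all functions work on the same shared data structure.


Reasoning: Functions share data
Type: Communicational cohesion

Communicational cohesion


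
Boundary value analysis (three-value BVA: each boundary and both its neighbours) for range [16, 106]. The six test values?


Range: [16, 106]
Boundaries: just below min, min, min+1, max-1, max, just above max
Values: [15, 16, 17, 105, 106, 107]

[15, 16, 17, 105, 106, 107]


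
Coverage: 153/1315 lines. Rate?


Coverage = covered / total * 100
Coverage = 153 / 1315 * 100
Coverage = 11.63%

11.63%


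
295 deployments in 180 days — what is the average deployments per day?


Formula: deployments per day = releases / days
= 295 / 180
= 1.639 deploys/day
(equivalently, 11.47 deploys/week)

1.639 deploys/day


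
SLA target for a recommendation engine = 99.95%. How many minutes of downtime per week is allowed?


Formula: allowed downtime = period * (100 - SLA) / 100
Period (week) = 10080 minutes
Unavailability fraction = (100 - 99.95) / 100
Allowed downtime = 10080 * (100 - 99.95) / 100
Allowed downtime = 5.04 minutes

5.04 minutes


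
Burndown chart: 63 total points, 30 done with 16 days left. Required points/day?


Formula: Required rate = Remaining points / Days left
Remaining = 63 - 30 = 33 points
Required rate = 33 / 16 = 2.06 points/day

2.06 points/day


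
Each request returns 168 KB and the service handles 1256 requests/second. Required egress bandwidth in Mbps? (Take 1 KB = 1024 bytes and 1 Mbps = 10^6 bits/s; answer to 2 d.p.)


Formula: Mbps = payload_bytes * RPS * 8 / 1e6
Payload per request = 168 KB = 168 * 1024 = 172032 bytes
Total bytes/sec = 172032 * 1256 = 216072192
Total bits/sec = 216072192 * 8 = 1728577536
Mbps = 1728577536 / 1e6 = 1728.58

1728.58 Mbps


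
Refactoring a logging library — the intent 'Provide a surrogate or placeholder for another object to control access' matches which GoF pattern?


This matches the Proxy pattern

Proxy


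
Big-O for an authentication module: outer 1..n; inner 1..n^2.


Reasoning: n times n^2
Complexity: O(n^3)

O(n^3)


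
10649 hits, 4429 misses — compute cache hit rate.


Formula: hit rate = hits / (hits + misses) * 100
hit rate = 10649 / (10649 + 4429) * 100
hit rate = 10649 / 15078 * 100
hit rate = 70.63%

70.63%


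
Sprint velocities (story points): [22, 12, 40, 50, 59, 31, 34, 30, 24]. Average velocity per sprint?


Formula: Avg velocity = Total points / Number of sprints
Points: [22, 12, 40, 50, 59, 31, 34, 30, 24]
Sum = 22 + 12 + 40 + 50 + 59 + 31 + 34 + 30 + 24 = 302
Avg velocity = 302 / 9 = 33.56 points/sprint

33.56 points/sprint


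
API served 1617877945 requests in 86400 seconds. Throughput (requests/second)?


Formula: throughput = requests / seconds
throughput = 1617877945 / 86400
throughput = 18725.44 requests/second

18725.44 requests/second


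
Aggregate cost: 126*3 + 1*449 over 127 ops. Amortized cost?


Formula: Amortized cost = Total cost / Operations
Total cost = (126 * 3) + (1 * 449)
Total cost = 378 + 449 = 827
Amortized = 827 / 127 = 6.5118

6.5118


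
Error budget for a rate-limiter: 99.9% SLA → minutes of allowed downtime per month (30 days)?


Formula: allowed downtime = period * (100 - SLA) / 100
Period (month (30 days)) = 43200 minutes
Unavailability fraction = (100 - 99.9) / 100
Allowed downtime = 43200 * (100 - 99.9) / 100
Allowed downtime = 43.2 minutes

43.2 minutes


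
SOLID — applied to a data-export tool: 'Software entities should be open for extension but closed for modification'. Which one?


This describes the Open/Closed Principle (OCP)

Open/Closed Principle (OCP)


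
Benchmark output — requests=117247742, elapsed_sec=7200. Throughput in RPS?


Formula: throughput = requests / seconds
throughput = 117247742 / 7200
throughput = 16284.41 requests/second

16284.41 requests/second


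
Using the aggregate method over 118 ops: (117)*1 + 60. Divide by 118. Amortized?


Formula: Amortized cost = Total cost / Operations
Total cost = (117 * 1) + (1 * 60)
Total cost = 117 + 60 = 177
Amortized = 177 / 118 = 1.5

1.5


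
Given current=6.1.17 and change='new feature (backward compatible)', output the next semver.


Current: 6.1.17
Change category: 'new feature (backward compatible)' → minor bump
SemVer rule: minor bump → increment MINOR, reset PATCH to 0 (MAJOR unchanged)
New: 6.2.0

6.2.0


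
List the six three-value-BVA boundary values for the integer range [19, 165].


Range: [19, 165]
Boundaries: just below min, min, min+1, max-1, max, just above max
Values: [18, 19, 20, 164, 165, 166]

[18, 19, 20, 164, 165, 166]


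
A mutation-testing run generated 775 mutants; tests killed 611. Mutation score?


Mutation score = killed / total * 100
Mutation score = 611 / 775 * 100
Mutation score = 78.84%

78.84%


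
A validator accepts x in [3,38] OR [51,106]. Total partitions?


Valid ranges: [3,38] and [51,106]
Class 1: x < 3 — invalid
Class 2: 3 ≤ x ≤ 38 — valid
Class 3: 38 < x < 51 — invalid (gap between ranges)
Class 4: 51 ≤ x ≤ 106 — valid
Class 5: x > 106 — invalid
Total equivalence classes: 5

5 equivalence classes


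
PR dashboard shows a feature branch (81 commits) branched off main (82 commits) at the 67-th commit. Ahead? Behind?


Common ancestor: commit #67
feature commits after divergence: 81 - 67 = 14
main commits after divergence: 82 - 67 = 15
feature is 14 commits ahead of main
main is 15 commits ahead of feature

feature ahead: 14, main ahead: 15


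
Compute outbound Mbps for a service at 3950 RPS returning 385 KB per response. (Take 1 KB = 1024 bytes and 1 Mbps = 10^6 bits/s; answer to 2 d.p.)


Formula: Mbps = payload_bytes * RPS * 8 / 1e6
Payload per request = 385 KB = 385 * 1024 = 394240 bytes
Total bytes/sec = 394240 * 3950 = 1557248000
Total bits/sec = 1557248000 * 8 = 12457984000
Mbps = 12457984000 / 1e6 = 12457.98

12457.98 Mbps


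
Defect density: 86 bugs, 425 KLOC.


Defect density = defects / KLOC
Defect density = 86 / 425
Defect density = 0.202 defects/KLOC

0.202 defects/KLOC


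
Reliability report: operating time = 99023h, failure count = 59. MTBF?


Formula: MTBF = Total operating time / Number of failures
MTBF = 99023 / 59
MTBF = 1678.36 hours

1678.36 hours


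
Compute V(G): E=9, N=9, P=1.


Formula: V(G) = E - N + 2P
V(G) = 9 - 9 + 2*1
V(G) = 0 + 2
V(G) = 2

2


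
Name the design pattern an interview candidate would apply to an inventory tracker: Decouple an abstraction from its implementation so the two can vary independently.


This matches the Bridge pattern

Bridge


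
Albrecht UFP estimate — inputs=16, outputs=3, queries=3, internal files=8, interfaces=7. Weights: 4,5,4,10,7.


UFP = EI*4 + EO*5 + EQ*4 + ILF*10 + EIF*7
UFP = 16*4 + 3*5 + 3*4 + 8*10 + 7*7
UFP = 64 + 15 + 12 + 80 + 49
UFP = 220

220


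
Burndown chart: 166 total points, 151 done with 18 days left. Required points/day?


Formula: Required rate = Remaining points / Days left
Remaining = 166 - 151 = 15 points
Required rate = 15 / 18 = 0.83 points/day

0.83 points/day


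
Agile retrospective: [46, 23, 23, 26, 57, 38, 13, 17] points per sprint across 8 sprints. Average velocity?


Formula: Avg velocity = Total points / Number of sprints
Points: [46, 23, 23, 26, 57, 38, 13, 17]
Sum = 46 + 23 + 23 + 26 + 57 + 38 + 13 + 17 = 243
Avg velocity = 243 / 8 = 30.38 points/sprint

30.38 points/sprint


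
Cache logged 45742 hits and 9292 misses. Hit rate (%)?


Formula: hit rate = hits / (hits + misses) * 100
hit rate = 45742 / (45742 + 9292) * 100
hit rate = 45742 / 55034 * 100
hit rate = 83.12%

83.12%


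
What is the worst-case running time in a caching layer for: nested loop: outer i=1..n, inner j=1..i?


Reasoning: triangle: n(n+1)/2 ~ n^2/2
Complexity: O(n^2)

O(n^2)


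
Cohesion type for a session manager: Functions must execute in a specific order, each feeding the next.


Reasoning: Output of one is input to next
Type: Sequential cohesion

Sequential cohesion


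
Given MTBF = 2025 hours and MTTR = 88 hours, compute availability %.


Availability = MTBF / (MTBF + MTTR)
Availability = 2025 / (2025 + 88)
Availability = 2025 / 2113
Availability = 95.8353%

95.8353%


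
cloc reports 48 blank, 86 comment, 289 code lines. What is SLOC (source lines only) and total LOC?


Total LOC = blank + comment + code
Total LOC = 48 + 86 + 289 = 423
SLOC (source only) = code = 289

Total LOC: 423, SLOC: 289


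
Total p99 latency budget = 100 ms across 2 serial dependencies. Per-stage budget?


Formula: per_stage = total_budget / stages
per_stage = 100 / 2
per_stage = 50.0 ms

50.0 ms


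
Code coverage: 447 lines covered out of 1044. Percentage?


Coverage = covered / total * 100
Coverage = 447 / 1044 * 100
Coverage = 42.82%

42.82%


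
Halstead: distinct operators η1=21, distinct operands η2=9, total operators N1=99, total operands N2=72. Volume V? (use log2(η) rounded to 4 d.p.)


Formula: V = N * log2(η), where N = N1 + N2 and η = η1 + η2
η = 21 + 9 = 30
N = 99 + 72 = 171
log2(30) ≈ 4.9069
V = 171 * 4.9069 = 839.08

839.08


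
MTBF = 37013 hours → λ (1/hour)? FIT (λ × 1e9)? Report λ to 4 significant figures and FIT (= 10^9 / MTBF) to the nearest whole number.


Formula: λ = 1 / MTBF; FIT = λ × 1e9 = 1e9 / MTBF
λ = 1 / 37013 ≈ 2.702e-05 failures/hour
FIT = 1e9 / 37013 ≈ 27018 failures per 1e9 hours (nearest whole number)

λ = 2.702e-05 /h, FIT = 27018


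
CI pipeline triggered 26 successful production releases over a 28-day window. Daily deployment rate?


Formula: deployments per day = releases / days
= 26 / 28
= 0.929 deploys/day
(equivalently, 6.5 deploys/week)

0.929 deploys/day


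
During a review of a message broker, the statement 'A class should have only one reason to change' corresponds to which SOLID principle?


This describes the Single Responsibility Principle (SRP)

Single Responsibility Principle (SRP)


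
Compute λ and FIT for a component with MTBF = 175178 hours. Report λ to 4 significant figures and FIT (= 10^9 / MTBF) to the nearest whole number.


Formula: λ = 1 / MTBF; FIT = λ × 1e9 = 1e9 / MTBF
λ = 1 / 175178 ≈ 5.708e-06 failures/hour
FIT = 1e9 / 175178 ≈ 5708 failures per 1e9 hours (nearest whole number)

λ = 5.708e-06 /h, FIT = 5708


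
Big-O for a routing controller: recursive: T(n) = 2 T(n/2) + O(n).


Reasoning: master theorem case 2 (merge-sort recurrence)
Complexity: O(n log n)

O(n log n)


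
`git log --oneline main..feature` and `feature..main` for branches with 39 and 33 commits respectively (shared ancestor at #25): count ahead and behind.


Common ancestor: commit #25
feature commits after divergence: 39 - 25 = 14
main commits after divergence: 33 - 25 = 8
feature is 14 commits ahead of main
main is 8 commits ahead of feature

feature ahead: 14, main ahead: 8


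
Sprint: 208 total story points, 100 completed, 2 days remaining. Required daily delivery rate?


Formula: Required rate = Remaining points / Days left
Remaining = 208 - 100 = 108 points
Required rate = 108 / 2 = 54.0 points/day

54.0 points/day


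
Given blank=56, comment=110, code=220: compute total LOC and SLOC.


Total LOC = blank + comment + code
Total LOC = 56 + 110 + 220 = 386
SLOC (source only) = code = 220

Total LOC: 386, SLOC: 220


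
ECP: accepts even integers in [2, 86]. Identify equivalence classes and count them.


Constraint: even integers in [2, 86]
Class 1: x < 2 — out-of-range invalid
Class 2: x in [2,86] but odd — wrong type invalid
Class 3: x in [2,86] and even — valid
Class 4: x > 86 — out-of-range invalid
Total equivalence classes: 4

4 equivalence classes


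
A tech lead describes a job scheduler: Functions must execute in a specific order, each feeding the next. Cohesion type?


Reasoning: Output of one is input to next
Type: Sequential cohesion

Sequential cohesion


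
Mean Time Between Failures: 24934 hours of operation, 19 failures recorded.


Formula: MTBF = Total operating time / Number of failures
MTBF = 24934 / 19
MTBF = 1312.32 hours

1312.32 hours


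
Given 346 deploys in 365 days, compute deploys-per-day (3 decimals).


Formula: deployments per day = releases / days
= 346 / 365
= 0.948 deploys/day
(equivalently, 6.64 deploys/week)

0.948 deploys/day


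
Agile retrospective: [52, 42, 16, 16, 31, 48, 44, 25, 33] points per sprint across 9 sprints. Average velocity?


Formula: Avg velocity = Total points / Number of sprints
Points: [52, 42, 16, 16, 31, 48, 44, 25, 33]
Sum = 52 + 42 + 16 + 16 + 31 + 48 + 44 + 25 + 33 = 307
Avg velocity = 307 / 9 = 34.11 points/sprint

34.11 points/sprint


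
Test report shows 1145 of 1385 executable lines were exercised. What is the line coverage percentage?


Coverage = covered / total * 100
Coverage = 1145 / 1385 * 100
Coverage = 82.67%

82.67%


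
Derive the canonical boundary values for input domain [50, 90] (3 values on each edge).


Range: [50, 90]
Boundaries: just below min, min, min+1, max-1, max, just above max
Values: [49, 50, 51, 89, 90, 91]

[49, 50, 51, 89, 90, 91]


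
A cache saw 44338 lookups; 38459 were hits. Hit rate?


Formula: hit rate = hits / (hits + misses) * 100
hit rate = 38459 / (38459 + 5879) * 100
hit rate = 38459 / 44338 * 100
hit rate = 86.74%

86.74%


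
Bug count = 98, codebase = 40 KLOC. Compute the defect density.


Defect density = defects / KLOC
Defect density = 98 / 40
Defect density = 2.45 defects/KLOC

2.45 defects/KLOC


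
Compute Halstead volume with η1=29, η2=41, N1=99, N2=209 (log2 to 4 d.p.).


Formula: V = N * log2(η), where N = N1 + N2 and η = η1 + η2
η = 29 + 41 = 70
N = 99 + 209 = 308
log2(70) ≈ 6.1293
V = 308 * 6.1293 = 1887.82

1887.82


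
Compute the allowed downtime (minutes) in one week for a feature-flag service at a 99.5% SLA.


Formula: allowed downtime = period * (100 - SLA) / 100
Period (week) = 10080 minutes
Unavailability fraction = (100 - 99.5) / 100
Allowed downtime = 10080 * (100 - 99.5) / 100
Allowed downtime = 50.4 minutes

50.4 minutes


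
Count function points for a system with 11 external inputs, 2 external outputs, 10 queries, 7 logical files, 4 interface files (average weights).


UFP = EI*4 + EO*5 + EQ*4 + ILF*10 + EIF*7
UFP = 11*4 + 2*5 + 10*4 + 7*10 + 4*7
UFP = 44 + 10 + 40 + 70 + 28
UFP = 192

192


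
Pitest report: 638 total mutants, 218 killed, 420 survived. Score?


Mutation score = killed / total * 100
Mutation score = 218 / 638 * 100
Mutation score = 34.17%

34.17%


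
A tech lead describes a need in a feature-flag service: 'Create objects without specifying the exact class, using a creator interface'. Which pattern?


This matches the Factory Method pattern

Factory Method


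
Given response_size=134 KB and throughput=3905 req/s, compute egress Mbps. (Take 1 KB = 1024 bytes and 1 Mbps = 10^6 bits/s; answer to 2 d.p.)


Formula: Mbps = payload_bytes * RPS * 8 / 1e6
Payload per request = 134 KB = 134 * 1024 = 137216 bytes
Total bytes/sec = 137216 * 3905 = 535828480
Total bits/sec = 535828480 * 8 = 4286627840
Mbps = 4286627840 / 1e6 = 4286.63

4286.63 Mbps


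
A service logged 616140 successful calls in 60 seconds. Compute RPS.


Formula: throughput = requests / seconds
throughput = 616140 / 60
throughput = 10269.0 requests/second

10269.0 requests/second


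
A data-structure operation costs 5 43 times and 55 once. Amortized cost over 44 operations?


Formula: Amortized cost = Total cost / Operations
Total cost = (43 * 5) + (1 * 55)
Total cost = 215 + 55 = 270
Amortized = 270 / 44 = 6.1364

6.1364


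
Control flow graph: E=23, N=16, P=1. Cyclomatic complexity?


Formula: V(G) = E - N + 2P
V(G) = 23 - 16 + 2*1
V(G) = 7 + 2
V(G) = 9

9


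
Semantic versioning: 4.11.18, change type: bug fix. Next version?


Current: 4.11.18
Change category: 'bug fix' → patch bump
SemVer rule: patch bump → increment PATCH (MAJOR and MINOR unchanged)
New: 4.11.19

4.11.19


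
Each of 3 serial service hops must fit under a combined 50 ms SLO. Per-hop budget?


Formula: per_stage = total_budget / stages
per_stage = 50 / 3
per_stage = 16.67 ms

16.67 ms


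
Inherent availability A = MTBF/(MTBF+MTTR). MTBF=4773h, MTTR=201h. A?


Availability = MTBF / (MTBF + MTTR)
Availability = 4773 / (4773 + 201)
Availability = 4773 / 4974
Availability = 95.959%

95.959%


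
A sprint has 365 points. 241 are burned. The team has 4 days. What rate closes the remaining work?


Formula: Required rate = Remaining points / Days left
Remaining = 365 - 241 = 124 points
Required rate = 124 / 4 = 31.0 points/day

31.0 points/day


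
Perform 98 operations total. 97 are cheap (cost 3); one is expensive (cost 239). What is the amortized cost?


Formula: Amortized cost = Total cost / Operations
Total cost = (97 * 3) + (1 * 239)
Total cost = 291 + 239 = 530
Amortized = 530 / 98 = 5.4082

5.4082


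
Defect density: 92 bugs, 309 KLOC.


Defect density = defects / KLOC
Defect density = 92 / 309
Defect density = 0.298 defects/KLOC

0.298 defects/KLOC


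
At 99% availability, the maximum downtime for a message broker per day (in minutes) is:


Formula: allowed downtime = period * (100 - SLA) / 100
Period (day) = 1440 minutes
Unavailability fraction = (100 - 99.0) / 100
Allowed downtime = 1440 * (100 - 99.0) / 100
Allowed downtime = 14.4 minutes

14.4 minutes


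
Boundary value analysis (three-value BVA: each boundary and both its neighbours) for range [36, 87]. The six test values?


Range: [36, 87]
Boundaries: just below min, min, min+1, max-1, max, just above max
Values: [35, 36, 37, 86, 87, 88]

[35, 36, 37, 86, 87, 88]


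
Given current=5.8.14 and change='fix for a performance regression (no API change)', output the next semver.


Current: 5.8.14
Change category: 'fix for a performance regression (no API change)' → patch bump
SemVer rule: patch bump → increment PATCH (MAJOR and MINOR unchanged)
New: 5.8.15

5.8.15


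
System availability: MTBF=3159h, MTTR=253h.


Availability = MTBF / (MTBF + MTTR)
Availability = 3159 / (3159 + 253)
Availability = 3159 / 3412
Availability = 92.585%

92.585%


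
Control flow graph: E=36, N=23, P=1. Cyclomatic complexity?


Formula: V(G) = E - N + 2P
V(G) = 36 - 23 + 2*1
V(G) = 13 + 2
V(G) = 15

15


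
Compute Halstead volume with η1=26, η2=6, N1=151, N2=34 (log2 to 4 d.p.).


Formula: V = N * log2(η), where N = N1 + N2 and η = η1 + η2
η = 26 + 6 = 32
N = 151 + 34 = 185
log2(32) ≈ 5.0000
V = 185 * 5.0000 = 925.00

925.00


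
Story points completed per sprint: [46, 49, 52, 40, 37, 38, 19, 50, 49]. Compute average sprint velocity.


Formula: Avg velocity = Total points / Number of sprints
Points: [46, 49, 52, 40, 37, 38, 19, 50, 49]
Sum = 46 + 49 + 52 + 40 + 37 + 38 + 19 + 50 + 49 = 380
Avg velocity = 380 / 9 = 42.22 points/sprint

42.22 points/sprint


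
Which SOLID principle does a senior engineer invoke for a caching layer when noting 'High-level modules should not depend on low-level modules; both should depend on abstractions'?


This describes the Dependency Inversion Principle (DIP)

Dependency Inversion Principle (DIP)


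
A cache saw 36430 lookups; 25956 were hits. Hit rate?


Formula: hit rate = hits / (hits + misses) * 100
hit rate = 25956 / (25956 + 10474) * 100
hit rate = 25956 / 36430 * 100
hit rate = 71.25%

71.25%


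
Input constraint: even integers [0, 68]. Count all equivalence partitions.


Constraint: even integers in [0, 68]
Class 1: x < 0 — out-of-range invalid
Class 2: x in [0,68] but odd — wrong type invalid
Class 3: x in [0,68] and even — valid
Class 4: x > 68 — out-of-range invalid
Total equivalence classes: 4

4 equivalence classes


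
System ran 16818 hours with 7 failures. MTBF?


Formula: MTBF = Total operating time / Number of failures
MTBF = 16818 / 7
MTBF = 2402.57 hours

2402.57 hours


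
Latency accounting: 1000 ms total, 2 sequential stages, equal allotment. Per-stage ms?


Formula: per_stage = total_budget / stages
per_stage = 1000 / 2
per_stage = 500.0 ms

500.0 ms


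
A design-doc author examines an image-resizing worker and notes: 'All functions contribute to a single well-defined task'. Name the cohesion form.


Reasoning: Best: single purpose
Type: Functional cohesion

Functional cohesion


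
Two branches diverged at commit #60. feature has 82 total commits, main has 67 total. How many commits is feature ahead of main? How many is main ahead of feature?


Common ancestor: commit #60
feature commits after divergence: 82 - 60 = 22
main commits after divergence: 67 - 60 = 7
feature is 22 commits ahead of main
main is 7 commits ahead of feature

feature ahead: 22, main ahead: 7


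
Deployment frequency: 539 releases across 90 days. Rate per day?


Formula: deployments per day = releases / days
= 539 / 90
= 5.989 deploys/day
(equivalently, 41.92 deploys/week)

5.989 deploys/day


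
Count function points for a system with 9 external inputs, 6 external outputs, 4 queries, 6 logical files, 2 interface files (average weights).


UFP = EI*4 + EO*5 + EQ*4 + ILF*10 + EIF*7
UFP = 9*4 + 6*5 + 4*4 + 6*10 + 2*7
UFP = 36 + 30 + 16 + 60 + 14
UFP = 156

156


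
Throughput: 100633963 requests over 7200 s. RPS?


Formula: throughput = requests / seconds
throughput = 100633963 / 7200
throughput = 13976.94 requests/second

13976.94 requests/second


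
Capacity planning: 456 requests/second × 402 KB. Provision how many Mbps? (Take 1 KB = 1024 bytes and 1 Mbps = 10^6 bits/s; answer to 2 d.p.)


Formula: Mbps = payload_bytes * RPS * 8 / 1e6
Payload per request = 402 KB = 402 * 1024 = 411648 bytes
Total bytes/sec = 411648 * 456 = 187711488
Total bits/sec = 187711488 * 8 = 1501691904
Mbps = 1501691904 / 1e6 = 1501.69

1501.69 Mbps


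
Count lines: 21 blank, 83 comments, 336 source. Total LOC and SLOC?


Total LOC = blank + comment + code
Total LOC = 21 + 83 + 336 = 440
SLOC (source only) = code = 336

Total LOC: 440, SLOC: 336


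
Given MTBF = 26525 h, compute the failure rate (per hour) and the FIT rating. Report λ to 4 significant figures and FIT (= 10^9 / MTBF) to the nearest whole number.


Formula: λ = 1 / MTBF; FIT = λ × 1e9 = 1e9 / MTBF
λ = 1 / 26525 ≈ 3.770e-05 failures/hour
FIT = 1e9 / 26525 ≈ 37700 failures per 1e9 hours (nearest whole number)

λ = 3.770e-05 /h, FIT = 37700


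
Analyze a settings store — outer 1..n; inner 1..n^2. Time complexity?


Reasoning: n times n^2
Complexity: O(n^3)

O(n^3)


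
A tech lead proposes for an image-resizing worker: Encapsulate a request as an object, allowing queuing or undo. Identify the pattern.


This matches the Command pattern

Command


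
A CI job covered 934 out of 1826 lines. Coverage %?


Coverage = covered / total * 100
Coverage = 934 / 1826 * 100
Coverage = 51.15%

51.15%


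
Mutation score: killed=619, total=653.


Mutation score = killed / total * 100
Mutation score = 619 / 653 * 100
Mutation score = 94.79%

94.79%


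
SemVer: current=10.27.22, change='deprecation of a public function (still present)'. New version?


Current: 10.27.22
Change category: 'deprecation of a public function (still present)' → minor bump
SemVer rule: minor bump → increment MINOR, reset PATCH to 0 (MAJOR unchanged)
New: 10.28.0

10.28.0


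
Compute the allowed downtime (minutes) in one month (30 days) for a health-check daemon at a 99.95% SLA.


Formula: allowed downtime = period * (100 - SLA) / 100
Period (month (30 days)) = 43200 minutes
Unavailability fraction = (100 - 99.95) / 100
Allowed downtime = 43200 * (100 - 99.95) / 100
Allowed downtime = 21.6 minutes

21.6 minutes


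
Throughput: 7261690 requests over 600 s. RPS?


Formula: throughput = requests / seconds
throughput = 7261690 / 600
throughput = 12102.82 requests/second

12102.82 requests/second


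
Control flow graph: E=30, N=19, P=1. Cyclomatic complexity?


Formula: V(G) = E - N + 2P
V(G) = 30 - 19 + 2*1
V(G) = 11 + 2
V(G) = 13

13


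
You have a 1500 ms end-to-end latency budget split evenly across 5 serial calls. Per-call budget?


Formula: per_stage = total_budget / stages
per_stage = 1500 / 5
per_stage = 300.0 ms

300.0 ms


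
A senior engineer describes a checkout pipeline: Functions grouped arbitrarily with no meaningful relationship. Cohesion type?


Reasoning: Worst: random grouping
Type: Coincidental cohesion

Coincidental cohesion


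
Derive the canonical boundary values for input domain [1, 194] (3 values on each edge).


Range: [1, 194]
Boundaries: just below min, min, min+1, max-1, max, just above max
Values: [0, 1, 2, 193, 194, 195]

[0, 1, 2, 193, 194, 195]


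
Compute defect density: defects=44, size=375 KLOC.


Defect density = defects / KLOC
Defect density = 44 / 375
Defect density = 0.117 defects/KLOC

0.117 defects/KLOC


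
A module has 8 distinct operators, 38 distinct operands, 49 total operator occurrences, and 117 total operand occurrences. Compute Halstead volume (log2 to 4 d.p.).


Formula: V = N * log2(η), where N = N1 + N2 and η = η1 + η2
η = 8 + 38 = 46
N = 49 + 117 = 166
log2(46) ≈ 5.5236
V = 166 * 5.5236 = 916.92

916.92


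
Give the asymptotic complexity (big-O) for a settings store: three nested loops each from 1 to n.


Reasoning: three levels of nesting over n
Complexity: O(n^3)

O(n^3)


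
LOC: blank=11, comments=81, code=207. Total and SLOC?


Total LOC = blank + comment + code
Total LOC = 11 + 81 + 207 = 299
SLOC (source only) = code = 207

Total LOC: 299, SLOC: 207


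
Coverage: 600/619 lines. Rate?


Coverage = covered / total * 100
Coverage = 600 / 619 * 100
Coverage = 96.93%

96.93%


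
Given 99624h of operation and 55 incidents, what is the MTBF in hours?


Formula: MTBF = Total operating time / Number of failures
MTBF = 99624 / 55
MTBF = 1811.35 hours

1811.35 hours


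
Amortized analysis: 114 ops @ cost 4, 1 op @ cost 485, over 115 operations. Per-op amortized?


Formula: Amortized cost = Total cost / Operations
Total cost = (114 * 4) + (1 * 485)
Total cost = 456 + 485 = 941
Amortized = 941 / 115 = 8.1826

8.1826


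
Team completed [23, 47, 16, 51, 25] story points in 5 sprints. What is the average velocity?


Formula: Avg velocity = Total points / Number of sprints
Points: [23, 47, 16, 51, 25]
Sum = 23 + 47 + 16 + 51 + 25 = 162
Avg velocity = 162 / 5 = 32.4 points/sprint

32.4 points/sprint


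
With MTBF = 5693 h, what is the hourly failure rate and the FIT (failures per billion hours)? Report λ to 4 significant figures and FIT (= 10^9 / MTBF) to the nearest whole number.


Formula: λ = 1 / MTBF; FIT = λ × 1e9 = 1e9 / MTBF
λ = 1 / 5693 ≈ 1.757e-04 failures/hour
FIT = 1e9 / 5693 ≈ 175654 failures per 1e9 hours (nearest whole number)

λ = 1.757e-04 /h, FIT = 175654


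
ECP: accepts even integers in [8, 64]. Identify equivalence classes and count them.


Constraint: even integers in [8, 64]
Class 1: x < 8 — out-of-range invalid
Class 2: x in [8,64] but odd — wrong type invalid
Class 3: x in [8,64] and even — valid
Class 4: x > 64 — out-of-range invalid
Total equivalence classes: 4

4 equivalence classes


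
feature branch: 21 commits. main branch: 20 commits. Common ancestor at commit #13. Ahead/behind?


Common ancestor: commit #13
feature commits after divergence: 21 - 13 = 8
main commits after divergence: 20 - 13 = 7
feature is 8 commits ahead of main
main is 7 commits ahead of feature

feature ahead: 8, main ahead: 7


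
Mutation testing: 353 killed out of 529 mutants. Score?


Mutation score = killed / total * 100
Mutation score = 353 / 529 * 100
Mutation score = 66.73%

66.73%


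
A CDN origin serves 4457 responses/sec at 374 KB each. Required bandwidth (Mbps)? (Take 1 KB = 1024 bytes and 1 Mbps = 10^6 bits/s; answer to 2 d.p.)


Formula: Mbps = payload_bytes * RPS * 8 / 1e6
Payload per request = 374 KB = 374 * 1024 = 382976 bytes
Total bytes/sec = 382976 * 4457 = 1706924032
Total bits/sec = 1706924032 * 8 = 13655392256
Mbps = 13655392256 / 1e6 = 13655.39

13655.39 Mbps


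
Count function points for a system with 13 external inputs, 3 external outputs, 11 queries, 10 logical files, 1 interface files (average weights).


UFP = EI*4 + EO*5 + EQ*4 + ILF*10 + EIF*7
UFP = 13*4 + 3*5 + 11*4 + 10*10 + 1*7
UFP = 52 + 15 + 44 + 100 + 7
UFP = 218

218


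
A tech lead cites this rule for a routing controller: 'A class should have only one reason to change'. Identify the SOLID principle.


This describes the Single Responsibility Principle (SRP)

Single Responsibility Principle (SRP)


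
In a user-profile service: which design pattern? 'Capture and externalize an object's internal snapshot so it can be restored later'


This matches the Memento pattern

Memento


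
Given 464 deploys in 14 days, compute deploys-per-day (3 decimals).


Formula: deployments per day = releases / days
= 464 / 14
= 33.143 deploys/day
(equivalently, 232.0 deploys/week)

33.143 deploys/day


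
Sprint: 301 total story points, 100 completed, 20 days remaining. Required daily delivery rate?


Formula: Required rate = Remaining points / Days left
Remaining = 301 - 100 = 201 points
Required rate = 201 / 20 = 10.05 points/day

10.05 points/day


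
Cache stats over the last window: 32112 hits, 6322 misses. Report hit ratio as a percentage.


Formula: hit rate = hits / (hits + misses) * 100
hit rate = 32112 / (32112 + 6322) * 100
hit rate = 32112 / 38434 * 100
hit rate = 83.55%

83.55%


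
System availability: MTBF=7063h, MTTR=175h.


Availability = MTBF / (MTBF + MTTR)
Availability = 7063 / (7063 + 175)
Availability = 7063 / 7238
Availability = 97.5822%

97.5822%


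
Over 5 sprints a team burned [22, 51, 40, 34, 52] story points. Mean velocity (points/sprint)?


Formula: Avg velocity = Total points / Number of sprints
Points: [22, 51, 40, 34, 52]
Sum = 22 + 51 + 40 + 34 + 52 = 199
Avg velocity = 199 / 5 = 39.8 points/sprint

39.8 points/sprint


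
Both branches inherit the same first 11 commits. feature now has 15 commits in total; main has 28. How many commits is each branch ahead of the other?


Common ancestor: commit #11
feature commits after divergence: 15 - 11 = 4
main commits after divergence: 28 - 11 = 17
feature is 4 commits ahead of main
main is 17 commits ahead of feature

feature ahead: 4, main ahead: 17


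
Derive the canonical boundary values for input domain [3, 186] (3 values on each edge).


Range: [3, 186]
Boundaries: just below min, min, min+1, max-1, max, just above max
Values: [2, 3, 4, 185, 186, 187]

[2, 3, 4, 185, 186, 187]


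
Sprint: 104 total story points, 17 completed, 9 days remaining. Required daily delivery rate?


Formula: Required rate = Remaining points / Days left
Remaining = 104 - 17 = 87 points
Required rate = 87 / 9 = 9.67 points/day

9.67 points/day


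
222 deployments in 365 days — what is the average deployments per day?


Formula: deployments per day = releases / days
= 222 / 365
= 0.608 deploys/day
(equivalently, 4.26 deploys/week)

0.608 deploys/day


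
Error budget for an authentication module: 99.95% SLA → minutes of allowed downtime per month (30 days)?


Formula: allowed downtime = period * (100 - SLA) / 100
Period (month (30 days)) = 43200 minutes
Unavailability fraction = (100 - 99.95) / 100
Allowed downtime = 43200 * (100 - 99.95) / 100
Allowed downtime = 21.6 minutes

21.6 minutes


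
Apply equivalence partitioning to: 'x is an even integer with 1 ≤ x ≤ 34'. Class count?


Constraint: even integers in [1, 34]
Class 1: x < 1 — out-of-range invalid
Class 2: x in [1,34] but odd — wrong type invalid
Class 3: x in [1,34] and even — valid
Class 4: x > 34 — out-of-range invalid
Total equivalence classes: 4

4 equivalence classes


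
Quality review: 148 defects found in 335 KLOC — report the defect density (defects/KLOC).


Defect density = defects / KLOC
Defect density = 148 / 335
Defect density = 0.442 defects/KLOC

0.442 defects/KLOC


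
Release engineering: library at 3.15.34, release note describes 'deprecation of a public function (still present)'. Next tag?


Current: 3.15.34
Change category: 'deprecation of a public function (still present)' → minor bump
SemVer rule: minor bump → increment MINOR, reset PATCH to 0 (MAJOR unchanged)
New: 3.16.0

3.16.0


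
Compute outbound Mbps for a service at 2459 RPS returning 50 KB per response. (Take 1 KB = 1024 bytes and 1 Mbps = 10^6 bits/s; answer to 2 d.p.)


Formula: Mbps = payload_bytes * RPS * 8 / 1e6
Payload per request = 50 KB = 50 * 1024 = 51200 bytes
Total bytes/sec = 51200 * 2459 = 125900800
Total bits/sec = 125900800 * 8 = 1007206400
Mbps = 1007206400 / 1e6 = 1007.21

1007.21 Mbps


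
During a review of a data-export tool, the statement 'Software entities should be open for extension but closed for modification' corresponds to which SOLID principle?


This describes the Open/Closed Principle (OCP)

Open/Closed Principle (OCP)


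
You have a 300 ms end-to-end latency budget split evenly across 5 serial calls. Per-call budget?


Formula: per_stage = total_budget / stages
per_stage = 300 / 5
per_stage = 60.0 ms

60.0 ms


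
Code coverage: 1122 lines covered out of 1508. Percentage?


Coverage = covered / total * 100
Coverage = 1122 / 1508 * 100
Coverage = 74.4%

74.4%


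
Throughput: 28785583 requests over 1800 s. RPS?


Formula: throughput = requests / seconds
throughput = 28785583 / 1800
throughput = 15991.99 requests/second

15991.99 requests/second


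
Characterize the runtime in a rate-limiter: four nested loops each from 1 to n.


Reasoning: four levels of nesting
Complexity: O(n^4)

O(n^4)


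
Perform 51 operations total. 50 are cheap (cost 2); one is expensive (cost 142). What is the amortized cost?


Formula: Amortized cost = Total cost / Operations
Total cost = (50 * 2) + (1 * 142)
Total cost = 100 + 142 = 242
Amortized = 242 / 51 = 4.7451

4.7451


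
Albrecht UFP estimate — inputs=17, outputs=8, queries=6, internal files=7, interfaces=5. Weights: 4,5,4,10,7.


UFP = EI*4 + EO*5 + EQ*4 + ILF*10 + EIF*7
UFP = 17*4 + 8*5 + 6*4 + 7*10 + 5*7
UFP = 68 + 40 + 24 + 70 + 35
UFP = 237

237


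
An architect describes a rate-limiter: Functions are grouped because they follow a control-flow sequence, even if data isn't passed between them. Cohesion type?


Reasoning: Grouped by order of execution within a routine, not by data flow
Type: Procedural cohesion

Procedural cohesion


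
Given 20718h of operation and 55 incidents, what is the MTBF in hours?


Formula: MTBF = Total operating time / Number of failures
MTBF = 20718 / 55
MTBF = 376.69 hours

376.69 hours


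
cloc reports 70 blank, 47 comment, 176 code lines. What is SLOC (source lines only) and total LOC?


Total LOC = blank + comment + code
Total LOC = 70 + 47 + 176 = 293
SLOC (source only) = code = 176

Total LOC: 293, SLOC: 176
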